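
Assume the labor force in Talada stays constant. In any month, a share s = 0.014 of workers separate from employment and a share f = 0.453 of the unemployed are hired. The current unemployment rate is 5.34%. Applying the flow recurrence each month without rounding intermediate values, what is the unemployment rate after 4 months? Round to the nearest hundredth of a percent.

With a fixed labor force, u_{t+1} = u_t + s·(1−u_t) − f·u_t = u_t·(1−s−f) + s.
Here 1−s−f = 0.533 and s = 0.014.
u_1 = 0.053400 × 0.533 + 0.014 = 0.042462.
u_2 = 0.042462 × 0.533 + 0.014 = 0.036632.
u_3 = 0.036632 × 0.533 + 0.014 = 0.033525.
u_4 = 0.033525 × 0.533 + 0.014 = 0.031869.

Unemployment rate after four months ≈ 3.19%.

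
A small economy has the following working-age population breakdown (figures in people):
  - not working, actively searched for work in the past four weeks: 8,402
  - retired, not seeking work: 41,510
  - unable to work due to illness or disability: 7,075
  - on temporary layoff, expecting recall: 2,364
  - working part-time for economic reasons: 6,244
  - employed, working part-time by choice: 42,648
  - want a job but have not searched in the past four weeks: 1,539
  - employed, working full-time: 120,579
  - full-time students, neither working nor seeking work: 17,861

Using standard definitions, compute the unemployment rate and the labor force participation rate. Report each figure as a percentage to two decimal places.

Employed = 6,244 + 42,648 + 120,579 = 169,471 (anyone who worked, including part-time for economic reasons, counts as employed).
Unemployed = 8,402 + 2,364 = 10,766 (jobless and actively searching, or on temporary layoff).
Labor force = 169,471 + 10,766 = 180,237.
Not in labor force = 41,510 + 7,075 + 1,539 + 17,861 = 67,985 (those not working and not actively searching are outside the labor force — including those who want a job but have given up searching).
Civilian working-age population = 180,237 + 67,985 = 248,222.
Unemployment rate = 10,766 / 180,237 = 5.97%.
Labor force participation rate = 180,237 / 248,222 = 72.61%.

Unemployment rate ≈ 5.97%; labor force participation rate ≈ 72.61%.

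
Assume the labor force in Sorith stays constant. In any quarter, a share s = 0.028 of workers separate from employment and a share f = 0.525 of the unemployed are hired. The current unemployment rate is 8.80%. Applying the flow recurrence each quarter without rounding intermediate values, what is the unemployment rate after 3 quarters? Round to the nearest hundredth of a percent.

Unemployment rate after three quarters ≈ 5.40%.

With a fixed labor force, u_{t+1} = u_t + s·(1−u_t) − f·u_t = u_t·(1−s−f) + s.
Here 1−s−f = 0.447 and s = 0.028.
u_1 = 0.088000 × 0.447 + 0.028 = 0.067336.
u_2 = 0.067336 × 0.447 + 0.028 = 0.058099.
u_3 = 0.058099 × 0.447 + 0.028 = 0.053970.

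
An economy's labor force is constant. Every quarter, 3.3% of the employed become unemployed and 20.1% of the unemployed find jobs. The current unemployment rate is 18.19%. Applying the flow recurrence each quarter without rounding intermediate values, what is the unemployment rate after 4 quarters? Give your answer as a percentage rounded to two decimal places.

Unemployment rate after four quarters ≈ 15.51%.

With a fixed labor force, u_{t+1} = u_t + s·(1−u_t) − f·u_t = u_t·(1−s−f) + s.
Here 1−s−f = 0.766 and s = 0.033.
u_1 = 0.181900 × 0.766 + 0.033 = 0.172335.
u_2 = 0.172335 × 0.766 + 0.033 = 0.165009.
u_3 = 0.165009 × 0.766 + 0.033 = 0.159397.
u_4 = 0.159397 × 0.766 + 0.033 = 0.155098.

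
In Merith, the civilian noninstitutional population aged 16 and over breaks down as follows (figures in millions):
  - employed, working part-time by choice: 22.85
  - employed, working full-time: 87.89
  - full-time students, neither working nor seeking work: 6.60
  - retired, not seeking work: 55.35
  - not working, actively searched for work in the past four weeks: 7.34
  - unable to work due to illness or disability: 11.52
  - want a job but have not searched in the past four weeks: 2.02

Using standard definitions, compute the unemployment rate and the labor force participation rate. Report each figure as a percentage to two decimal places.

Unemployment rate ≈ 6.22%; labor force participation rate ≈ 61.00%.

Employed = 22.85 + 87.89 = 110.74 million.
Unemployed = 7.34 million.
Labor force = 110.74 + 7.34 = 118.08 million.
Not in labor force = 6.60 + 55.35 + 11.52 + 2.02 = 75.49 million (those not working and not actively searching are outside the labor force — including those who want a job but have given up searching).
Civilian working-age population = 118.08 + 75.49 = 193.57 million.
Unemployment rate = 7.34 / 118.08 = 6.22%.
Labor force participation rate = 118.08 / 193.57 = 61.00%.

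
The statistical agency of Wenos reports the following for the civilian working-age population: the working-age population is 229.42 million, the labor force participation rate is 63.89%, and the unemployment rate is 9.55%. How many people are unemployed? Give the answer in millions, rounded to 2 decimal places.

Labor force = 0.6389 × 229.42 = 146.58 million.
Unemployed = 0.0955 × 146.58 ≈ 14.00 million.

About 14.00 million are unemployed.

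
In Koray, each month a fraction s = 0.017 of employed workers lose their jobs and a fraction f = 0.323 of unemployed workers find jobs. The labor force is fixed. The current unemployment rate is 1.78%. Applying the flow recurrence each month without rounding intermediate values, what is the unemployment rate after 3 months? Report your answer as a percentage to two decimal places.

Unemployment rate after three months ≈ 4.07%.

With a fixed labor force, u_{t+1} = u_t + s·(1−u_t) − f·u_t = u_t·(1−s−f) + s.
Here 1−s−f = 0.660 and s = 0.017.
u_1 = 0.017800 × 0.660 + 0.017 = 0.028748.
u_2 = 0.028748 × 0.660 + 0.017 = 0.035974.
u_3 = 0.035974 × 0.660 + 0.017 = 0.040743.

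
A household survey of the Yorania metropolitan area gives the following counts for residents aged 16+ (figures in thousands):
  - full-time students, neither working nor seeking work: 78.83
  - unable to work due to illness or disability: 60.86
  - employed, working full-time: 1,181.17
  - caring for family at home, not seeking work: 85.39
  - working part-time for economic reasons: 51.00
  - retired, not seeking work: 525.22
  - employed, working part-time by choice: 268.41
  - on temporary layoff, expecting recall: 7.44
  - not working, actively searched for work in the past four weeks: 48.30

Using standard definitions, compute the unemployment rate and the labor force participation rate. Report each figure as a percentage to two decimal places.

Employed = 1,181.17 + 51.00 + 268.41 = 1,500.58 thousand (anyone who worked, including part-time for economic reasons, counts as employed).
Unemployed = 7.44 + 48.30 = 55.74 thousand (jobless and actively searching, or on temporary layoff).
Labor force = 1,500.58 + 55.74 = 1,556.32 thousand.
Not in labor force = 78.83 + 60.86 + 85.39 + 525.22 = 750.30 thousand (those not working and not actively searching are outside the labor force).
Civilian working-age population = 1,556.32 + 750.30 = 2,306.62 thousand.
Unemployment rate = 55.74 / 1,556.32 = 3.58%.
Labor force participation rate = 1,556.32 / 2,306.62 = 67.47%.

Unemployment rate ≈ 3.58%; labor force participation rate ≈ 67.47%.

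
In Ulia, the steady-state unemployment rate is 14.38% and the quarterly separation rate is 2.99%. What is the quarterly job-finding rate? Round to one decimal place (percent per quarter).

From u* = s/(s+f): f = s·(1−u)/u.
f = 2.99 × (1 − 0.1438) / 0.1438 = 2.5600 / 0.1438 ≈ 17.8% per quarter.

Job-finding rate ≈ 17.8% per quarter.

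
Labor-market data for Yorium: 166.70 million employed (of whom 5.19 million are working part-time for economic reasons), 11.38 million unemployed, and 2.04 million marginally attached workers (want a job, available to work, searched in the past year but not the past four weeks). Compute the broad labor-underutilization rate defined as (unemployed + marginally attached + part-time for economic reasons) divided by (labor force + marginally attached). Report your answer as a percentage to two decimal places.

Labor force = 166.70 + 11.38 = 178.08 million.
Numerator = 11.38 + 2.04 + 5.19 = 18.61 million.
Denominator = 178.08 + 2.04 = 180.12 million.
Broad rate = 18.61 / 180.12 = 10.33%.

Broad underutilization rate ≈ 10.33%.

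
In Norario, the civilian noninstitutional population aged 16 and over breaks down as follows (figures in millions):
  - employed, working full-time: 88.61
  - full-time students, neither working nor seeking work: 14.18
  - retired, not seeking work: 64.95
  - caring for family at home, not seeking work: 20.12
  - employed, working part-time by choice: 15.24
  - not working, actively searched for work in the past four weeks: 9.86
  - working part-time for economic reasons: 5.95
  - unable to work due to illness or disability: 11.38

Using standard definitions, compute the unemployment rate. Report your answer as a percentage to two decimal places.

Employed = 88.61 + 15.24 + 5.95 = 109.80 million (anyone who worked, including part-time for economic reasons, counts as employed).
Unemployed = 9.86 million.
Labor force = 109.80 + 9.86 = 119.66 million.
Unemployment rate = 9.86 / 119.66 = 8.24%.

Unemployment rate ≈ 8.24%.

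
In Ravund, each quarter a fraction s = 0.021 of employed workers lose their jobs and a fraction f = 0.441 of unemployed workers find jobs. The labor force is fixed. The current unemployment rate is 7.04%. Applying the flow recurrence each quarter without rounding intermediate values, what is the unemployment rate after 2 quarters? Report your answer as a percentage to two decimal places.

Unemployment rate after two quarters ≈ 5.27%.

With a fixed labor force, u_{t+1} = u_t + s·(1−u_t) − f·u_t = u_t·(1−s−f) + s.
Here 1−s−f = 0.538 and s = 0.021.
u_1 = 0.070400 × 0.538 + 0.021 = 0.058875.
u_2 = 0.058875 × 0.538 + 0.021 = 0.052675.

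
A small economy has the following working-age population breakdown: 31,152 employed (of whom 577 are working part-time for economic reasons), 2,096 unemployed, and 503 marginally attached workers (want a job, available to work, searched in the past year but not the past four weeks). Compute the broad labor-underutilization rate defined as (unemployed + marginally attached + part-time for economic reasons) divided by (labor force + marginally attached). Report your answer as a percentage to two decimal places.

Labor force = 31,152 + 2,096 = 33,248.
Numerator = 2,096 + 503 + 577 = 3,176.
Denominator = 33,248 + 503 = 33,751.
Broad rate = 3,176 / 33,751 = 9.41%.

Broad underutilization rate ≈ 9.41%.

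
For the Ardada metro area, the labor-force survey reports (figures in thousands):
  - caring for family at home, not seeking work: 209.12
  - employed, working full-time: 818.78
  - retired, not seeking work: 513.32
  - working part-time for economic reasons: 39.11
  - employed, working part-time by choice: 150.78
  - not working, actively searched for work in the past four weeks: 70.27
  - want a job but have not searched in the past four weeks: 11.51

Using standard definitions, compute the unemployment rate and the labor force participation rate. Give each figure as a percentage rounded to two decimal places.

Unemployment rate ≈ 6.51%; labor force participation rate ≈ 59.51%.

Employed = 818.78 + 39.11 + 150.78 = 1,008.67 thousand (anyone who worked, including part-time for economic reasons, counts as employed).
Unemployed = 70.27 thousand.
Labor force = 1,008.67 + 70.27 = 1,078.94 thousand.
Not in labor force = 209.12 + 513.32 + 11.51 = 733.95 thousand (those not working and not actively searching are outside the labor force — including those who want a job but have given up searching).
Civilian working-age population = 1,078.94 + 733.95 = 1,812.89 thousand.
Unemployment rate = 70.27 / 1,078.94 = 6.51%.
Labor force participation rate = 1,078.94 / 1,812.89 = 59.51%.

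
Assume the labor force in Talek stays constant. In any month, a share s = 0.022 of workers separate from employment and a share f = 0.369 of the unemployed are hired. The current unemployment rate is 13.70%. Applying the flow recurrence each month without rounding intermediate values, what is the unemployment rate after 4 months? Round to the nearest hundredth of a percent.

With a fixed labor force, u_{t+1} = u_t + s·(1−u_t) − f·u_t = u_t·(1−s−f) + s.
Here 1−s−f = 0.609 and s = 0.022.
u_1 = 0.137000 × 0.609 + 0.022 = 0.105433.
u_2 = 0.105433 × 0.609 + 0.022 = 0.086209.
u_3 = 0.086209 × 0.609 + 0.022 = 0.074501.
u_4 = 0.074501 × 0.609 + 0.022 = 0.067371.

Unemployment rate after four months ≈ 6.74%.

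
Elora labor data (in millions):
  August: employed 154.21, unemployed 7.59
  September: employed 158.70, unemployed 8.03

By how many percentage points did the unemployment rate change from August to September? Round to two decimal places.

August: labor force = 154.21 + 7.59 = 161.80; u = 7.59/161.80 = 4.69%.
September: labor force = 158.70 + 8.03 = 166.73; u = 8.03/166.73 = 4.82%.
Change = 4.82% − 4.69% = +0.13 pp.

The unemployment rate changed by +0.13 percentage points.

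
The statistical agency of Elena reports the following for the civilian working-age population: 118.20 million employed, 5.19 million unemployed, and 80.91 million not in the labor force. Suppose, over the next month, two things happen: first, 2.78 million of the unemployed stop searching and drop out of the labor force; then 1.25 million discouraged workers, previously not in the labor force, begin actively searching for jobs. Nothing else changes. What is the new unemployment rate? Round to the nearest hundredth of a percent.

Initially, labor force = 118.20 + 5.19 = 123.39 million, so u = 5.19/123.39 = 4.21%.
After the first change, unemployed and labor force both fall by 2.78 → E = 118.20, U = 2.41, labor force = 120.61 million.
After the second change, unemployed and labor force both rise by 1.25 → E = 118.20, U = 3.66, labor force = 121.86 million.
New unemployment rate = 3.66 / 121.86 = 3.00%.

New unemployment rate ≈ 3.00%.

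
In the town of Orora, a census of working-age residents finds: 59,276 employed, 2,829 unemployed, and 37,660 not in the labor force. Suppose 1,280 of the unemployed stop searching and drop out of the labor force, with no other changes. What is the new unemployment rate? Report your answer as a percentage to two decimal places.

New unemployment rate ≈ 2.55%.

Initially, labor force = 59,276 + 2,829 = 62,105, so u = 2,829/62,105 = 4.56%.
After the change, unemployed and labor force both fall by 1,280 → E = 59,276, U = 1,549, labor force = 60,825.
New unemployment rate = 1,549 / 60,825 = 2.55%.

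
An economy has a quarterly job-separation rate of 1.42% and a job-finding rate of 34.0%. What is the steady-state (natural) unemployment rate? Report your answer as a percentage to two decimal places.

Steady-state unemployment rate ≈ 4.01%.

At steady state the flows balance: s·E = f·U, so U/(E+U) = s/(s+f).
u* = 1.42 / (1.42 + 34.0) = 1.42 / 35.42 = 4.01%.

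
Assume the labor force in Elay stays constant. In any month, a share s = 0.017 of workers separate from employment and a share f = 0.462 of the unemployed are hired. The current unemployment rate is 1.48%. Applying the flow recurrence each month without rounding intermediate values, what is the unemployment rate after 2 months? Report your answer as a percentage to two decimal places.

Unemployment rate after two months ≈ 2.99%.

With a fixed labor force, u_{t+1} = u_t + s·(1−u_t) − f·u_t = u_t·(1−s−f) + s.
Here 1−s−f = 0.521 and s = 0.017.
u_1 = 0.014800 × 0.521 + 0.017 = 0.024711.
u_2 = 0.024711 × 0.521 + 0.017 = 0.029874.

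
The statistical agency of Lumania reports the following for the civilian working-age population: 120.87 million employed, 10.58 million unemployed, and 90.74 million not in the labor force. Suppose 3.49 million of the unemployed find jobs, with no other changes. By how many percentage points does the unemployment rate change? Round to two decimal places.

The unemployment rate changes by −2.66 percentage points.

Initially, labor force = 120.87 + 10.58 = 131.45 million, so u = 10.58/131.45 = 8.05%.
After the change, unemployed falls and employed rises by 3.49; labor force unchanged → E = 124.36, U = 7.09, labor force = 131.45 million.
New unemployment rate = 7.09 / 131.45 = 5.39%.
Change = 5.39% − 8.05% = −2.66 percentage points.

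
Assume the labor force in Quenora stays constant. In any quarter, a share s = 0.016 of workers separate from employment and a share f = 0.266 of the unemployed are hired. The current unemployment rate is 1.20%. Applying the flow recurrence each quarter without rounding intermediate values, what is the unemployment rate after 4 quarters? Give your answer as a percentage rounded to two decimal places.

With a fixed labor force, u_{t+1} = u_t + s·(1−u_t) − f·u_t = u_t·(1−s−f) + s.
Here 1−s−f = 0.718 and s = 0.016.
u_1 = 0.012000 × 0.718 + 0.016 = 0.024616.
u_2 = 0.024616 × 0.718 + 0.016 = 0.033674.
u_3 = 0.033674 × 0.718 + 0.016 = 0.040178.
u_4 = 0.040178 × 0.718 + 0.016 = 0.044848.

Unemployment rate after four quarters ≈ 4.48%.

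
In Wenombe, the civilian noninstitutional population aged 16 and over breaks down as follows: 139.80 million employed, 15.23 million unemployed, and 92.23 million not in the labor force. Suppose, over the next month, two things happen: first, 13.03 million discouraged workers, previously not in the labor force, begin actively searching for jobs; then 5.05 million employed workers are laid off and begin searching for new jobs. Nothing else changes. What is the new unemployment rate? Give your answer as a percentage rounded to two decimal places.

Initially, labor force = 139.80 + 15.23 = 155.03 million, so u = 15.23/155.03 = 9.82%.
After the first change, unemployed and labor force both rise by 13.03 → E = 139.80, U = 28.26, labor force = 168.06 million.
After the second change, employed falls and unemployed rises by 5.05; labor force unchanged → E = 134.75, U = 33.31, labor force = 168.06 million.
New unemployment rate = 33.31 / 168.06 = 19.82%.

New unemployment rate ≈ 19.82%.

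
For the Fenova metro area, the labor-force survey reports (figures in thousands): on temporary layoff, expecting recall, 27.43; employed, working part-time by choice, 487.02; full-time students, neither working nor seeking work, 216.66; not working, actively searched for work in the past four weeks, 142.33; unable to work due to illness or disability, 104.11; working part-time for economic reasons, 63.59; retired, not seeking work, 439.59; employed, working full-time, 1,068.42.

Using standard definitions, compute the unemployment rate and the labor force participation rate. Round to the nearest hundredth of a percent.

Unemployment rate ≈ 9.49%; labor force participation rate ≈ 70.17%.

Employed = 487.02 + 63.59 + 1,068.42 = 1,619.03 thousand (anyone who worked, including part-time for economic reasons, counts as employed).
Unemployed = 27.43 + 142.33 = 169.76 thousand (jobless and actively searching, or on temporary layoff).
Labor force = 1,619.03 + 169.76 = 1,788.79 thousand.
Not in labor force = 216.66 + 104.11 + 439.59 = 760.36 thousand (those not working and not actively searching are outside the labor force).
Civilian working-age population = 1,788.79 + 760.36 = 2,549.15 thousand.
Unemployment rate = 169.76 / 1,788.79 = 9.49%.
Labor force participation rate = 1,788.79 / 2,549.15 = 70.17%.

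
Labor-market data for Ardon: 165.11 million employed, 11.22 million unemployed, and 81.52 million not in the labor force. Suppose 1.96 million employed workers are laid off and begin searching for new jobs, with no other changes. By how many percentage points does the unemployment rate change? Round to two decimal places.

The unemployment rate changes by +1.11 percentage points.

Initially, labor force = 165.11 + 11.22 = 176.33 million, so u = 11.22/176.33 = 6.36%.
After the change, employed falls and unemployed rises by 1.96; labor force unchanged → E = 163.15, U = 13.18, labor force = 176.33 million.
New unemployment rate = 13.18 / 176.33 = 7.47%.
Change = 7.47% − 6.36% = +1.11 percentage points.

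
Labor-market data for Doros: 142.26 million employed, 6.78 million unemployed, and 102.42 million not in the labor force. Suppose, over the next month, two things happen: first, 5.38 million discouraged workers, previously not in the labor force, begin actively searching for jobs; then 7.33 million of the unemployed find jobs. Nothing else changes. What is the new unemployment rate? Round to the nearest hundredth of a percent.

New unemployment rate ≈ 3.13%.

Initially, labor force = 142.26 + 6.78 = 149.04 million, so u = 6.78/149.04 = 4.55%.
After the first change, unemployed and labor force both rise by 5.38 → E = 142.26, U = 12.16, labor force = 154.42 million.
After the second change, unemployed falls and employed rises by 7.33; labor force unchanged → E = 149.59, U = 4.83, labor force = 154.42 million.
New unemployment rate = 4.83 / 154.42 = 3.13%.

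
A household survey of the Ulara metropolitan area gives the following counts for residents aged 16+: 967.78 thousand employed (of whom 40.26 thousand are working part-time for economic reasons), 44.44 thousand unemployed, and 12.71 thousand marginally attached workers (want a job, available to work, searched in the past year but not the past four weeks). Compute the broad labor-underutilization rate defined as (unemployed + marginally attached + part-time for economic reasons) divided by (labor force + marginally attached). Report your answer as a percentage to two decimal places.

Broad underutilization rate ≈ 9.50%.

Labor force = 967.78 + 44.44 = 1,012.22 thousand.
Numerator = 44.44 + 12.71 + 40.26 = 97.41 thousand.
Denominator = 1,012.22 + 12.71 = 1,024.93 thousand.
Broad rate = 97.41 / 1,024.93 = 9.50%.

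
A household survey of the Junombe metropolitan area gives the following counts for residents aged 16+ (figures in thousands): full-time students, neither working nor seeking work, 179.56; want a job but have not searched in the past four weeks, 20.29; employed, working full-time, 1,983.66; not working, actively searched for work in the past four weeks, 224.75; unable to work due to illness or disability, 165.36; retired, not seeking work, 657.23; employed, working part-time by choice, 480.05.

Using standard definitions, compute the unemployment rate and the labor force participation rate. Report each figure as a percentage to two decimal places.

Employed = 1,983.66 + 480.05 = 2,463.71 thousand.
Unemployed = 224.75 thousand.
Labor force = 2,463.71 + 224.75 = 2,688.46 thousand.
Not in labor force = 179.56 + 20.29 + 165.36 + 657.23 = 1,022.44 thousand (those not working and not actively searching are outside the labor force — including those who want a job but have given up searching).
Civilian working-age population = 2,688.46 + 1,022.44 = 3,710.90 thousand.
Unemployment rate = 224.75 / 2,688.46 = 8.36%.
Labor force participation rate = 2,688.46 / 3,710.90 = 72.45%.

Unemployment rate ≈ 8.36%; labor force participation rate ≈ 72.45%.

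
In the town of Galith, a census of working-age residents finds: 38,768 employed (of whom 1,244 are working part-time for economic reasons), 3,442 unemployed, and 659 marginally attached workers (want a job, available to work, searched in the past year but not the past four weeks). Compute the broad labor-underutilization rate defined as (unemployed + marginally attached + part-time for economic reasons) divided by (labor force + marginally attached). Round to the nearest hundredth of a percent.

Labor force = 38,768 + 3,442 = 42,210.
Numerator = 3,442 + 659 + 1,244 = 5,345.
Denominator = 42,210 + 659 = 42,869.
Broad rate = 5,345 / 42,869 = 12.47%.

Broad underutilization rate ≈ 12.47%.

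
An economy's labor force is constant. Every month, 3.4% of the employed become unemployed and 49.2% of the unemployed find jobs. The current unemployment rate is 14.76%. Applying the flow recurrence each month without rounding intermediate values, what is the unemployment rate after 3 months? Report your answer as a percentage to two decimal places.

With a fixed labor force, u_{t+1} = u_t + s·(1−u_t) − f·u_t = u_t·(1−s−f) + s.
Here 1−s−f = 0.474 and s = 0.034.
u_1 = 0.147600 × 0.474 + 0.034 = 0.103962.
u_2 = 0.103962 × 0.474 + 0.034 = 0.083278.
u_3 = 0.083278 × 0.474 + 0.034 = 0.073474.

Unemployment rate after three months ≈ 7.35%.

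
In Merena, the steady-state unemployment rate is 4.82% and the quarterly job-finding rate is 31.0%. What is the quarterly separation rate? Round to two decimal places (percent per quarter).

From u* = s/(s+f): s = u·f/(1−u).
s = 0.0482 × 31.0 / (1 − 0.0482) = 1.4942 / 0.9518 ≈ 1.57% per quarter.

Separation rate ≈ 1.57% per quarter.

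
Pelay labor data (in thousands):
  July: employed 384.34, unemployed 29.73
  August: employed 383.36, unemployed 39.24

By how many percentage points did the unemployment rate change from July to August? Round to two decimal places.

July: labor force = 384.34 + 29.73 = 414.07; u = 29.73/414.07 = 7.18%.
August: labor force = 383.36 + 39.24 = 422.60; u = 39.24/422.60 = 9.29%.
Change = 9.29% − 7.18% = +2.11 pp.

The unemployment rate changed by +2.11 percentage points.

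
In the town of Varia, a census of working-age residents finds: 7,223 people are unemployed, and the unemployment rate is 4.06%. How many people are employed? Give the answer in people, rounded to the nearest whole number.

Labor force = U / u = 7,223 / 0.0406 ≈ 177,906.
Employed = labor force − unemployed = 177,906 − 7,223 = 170,683.

About 170,683 are employed.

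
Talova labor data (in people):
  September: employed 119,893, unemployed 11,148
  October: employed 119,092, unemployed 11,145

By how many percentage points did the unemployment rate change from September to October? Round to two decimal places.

The unemployment rate changed by +0.05 percentage points.

September: labor force = 119,893 + 11,148 = 131,041; u = 11,148/131,041 = 8.51%.
October: labor force = 119,092 + 11,145 = 130,237; u = 11,145/130,237 = 8.56%.
Change = 8.56% − 8.51% = +0.05 pp.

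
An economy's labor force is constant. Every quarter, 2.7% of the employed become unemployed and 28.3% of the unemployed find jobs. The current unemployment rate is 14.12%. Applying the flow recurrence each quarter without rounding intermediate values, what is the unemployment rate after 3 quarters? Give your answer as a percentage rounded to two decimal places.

Unemployment rate after three quarters ≈ 10.49%.

With a fixed labor force, u_{t+1} = u_t + s·(1−u_t) − f·u_t = u_t·(1−s−f) + s.
Here 1−s−f = 0.690 and s = 0.027.
u_1 = 0.141200 × 0.690 + 0.027 = 0.124428.
u_2 = 0.124428 × 0.690 + 0.027 = 0.112855.
u_3 = 0.112855 × 0.690 + 0.027 = 0.104870.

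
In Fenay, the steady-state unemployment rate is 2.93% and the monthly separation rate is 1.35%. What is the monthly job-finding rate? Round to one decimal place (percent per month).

From u* = s/(s+f): f = s·(1−u)/u.
f = 1.35 × (1 − 0.0293) / 0.0293 = 1.3104 / 0.0293 ≈ 44.7% per month.

Job-finding rate ≈ 44.7% per month.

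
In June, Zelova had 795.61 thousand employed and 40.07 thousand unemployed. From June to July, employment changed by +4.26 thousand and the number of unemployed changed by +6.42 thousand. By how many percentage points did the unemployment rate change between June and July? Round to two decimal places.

The unemployment rate changed by +0.70 percentage points.

June: labor force = 795.61 + 40.07 = 835.68; u = 40.07/835.68 = 4.79%.
July: labor force = 799.87 + 46.49 = 846.36; u = 46.49/846.36 = 5.49%.
Change = 5.49% − 4.79% = +0.70 pp.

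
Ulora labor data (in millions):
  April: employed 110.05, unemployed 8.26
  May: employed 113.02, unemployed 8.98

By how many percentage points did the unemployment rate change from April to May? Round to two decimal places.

April: labor force = 110.05 + 8.26 = 118.31; u = 8.26/118.31 = 6.98%.
May: labor force = 113.02 + 8.98 = 122.00; u = 8.98/122.00 = 7.36%.
Change = 7.36% − 6.98% = +0.38 pp.

The unemployment rate changed by +0.38 percentage points.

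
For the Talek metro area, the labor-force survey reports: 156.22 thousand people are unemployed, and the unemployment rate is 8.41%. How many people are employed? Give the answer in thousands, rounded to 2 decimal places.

About 1,701.33 thousand are employed.

Labor force = U / u = 156.22 / 0.0841 ≈ 1,857.55 thousand.
Employed = labor force − unemployed = 1,857.55 − 156.22 = 1,701.33 thousand.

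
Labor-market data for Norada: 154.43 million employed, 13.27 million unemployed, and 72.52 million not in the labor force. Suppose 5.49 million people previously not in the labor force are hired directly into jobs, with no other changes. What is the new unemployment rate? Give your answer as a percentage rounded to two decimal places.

Initially, labor force = 154.43 + 13.27 = 167.70 million, so u = 13.27/167.70 = 7.91%.
After the change, employed and labor force both rise by 5.49; unemployed unchanged → E = 159.92, U = 13.27, labor force = 173.19 million.
New unemployment rate = 13.27 / 173.19 = 7.66%.

New unemployment rate ≈ 7.66%.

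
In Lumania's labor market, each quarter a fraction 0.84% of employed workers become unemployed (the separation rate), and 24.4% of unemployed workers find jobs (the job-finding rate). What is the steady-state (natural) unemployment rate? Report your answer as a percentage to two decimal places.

Steady-state unemployment rate ≈ 3.33%.

At steady state the flows balance: s·E = f·U, so U/(E+U) = s/(s+f).
u* = 0.84 / (0.84 + 24.4) = 0.84 / 25.24 = 3.33%.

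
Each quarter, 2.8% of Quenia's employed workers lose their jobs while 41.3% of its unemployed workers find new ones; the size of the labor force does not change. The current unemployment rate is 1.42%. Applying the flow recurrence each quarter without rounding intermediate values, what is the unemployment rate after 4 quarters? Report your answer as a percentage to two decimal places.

With a fixed labor force, u_{t+1} = u_t + s·(1−u_t) − f·u_t = u_t·(1−s−f) + s.
Here 1−s−f = 0.559 and s = 0.028.
u_1 = 0.014200 × 0.559 + 0.028 = 0.035938.
u_2 = 0.035938 × 0.559 + 0.028 = 0.048089.
u_3 = 0.048089 × 0.559 + 0.028 = 0.054882.
u_4 = 0.054882 × 0.559 + 0.028 = 0.058679.

Unemployment rate after four quarters ≈ 5.87%.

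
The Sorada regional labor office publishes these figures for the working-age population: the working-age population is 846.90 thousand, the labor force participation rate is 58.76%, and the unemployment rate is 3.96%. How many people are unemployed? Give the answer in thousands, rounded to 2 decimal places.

About 19.71 thousand are unemployed.

Labor force = 0.5876 × 846.90 = 497.64 thousand.
Unemployed = 0.0396 × 497.64 ≈ 19.71 thousand.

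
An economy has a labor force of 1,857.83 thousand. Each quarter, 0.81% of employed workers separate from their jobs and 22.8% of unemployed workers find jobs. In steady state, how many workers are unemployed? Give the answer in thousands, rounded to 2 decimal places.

Steady-state unemployment rate u* = s/(s+f) = 0.81/(0.81+22.8) = 0.034307.
Unemployed = u* × labor force = 0.034307 × 1,857.83 ≈ 63.74 thousand.

About 63.74 thousand are unemployed in steady state.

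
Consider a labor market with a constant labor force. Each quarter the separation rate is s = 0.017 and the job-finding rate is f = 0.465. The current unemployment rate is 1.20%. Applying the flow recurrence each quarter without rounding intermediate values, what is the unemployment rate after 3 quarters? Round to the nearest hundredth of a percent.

With a fixed labor force, u_{t+1} = u_t + s·(1−u_t) − f·u_t = u_t·(1−s−f) + s.
Here 1−s−f = 0.518 and s = 0.017.
u_1 = 0.012000 × 0.518 + 0.017 = 0.023216.
u_2 = 0.023216 × 0.518 + 0.017 = 0.029026.
u_3 = 0.029026 × 0.518 + 0.017 = 0.032035.

Unemployment rate after three quarters ≈ 3.20%.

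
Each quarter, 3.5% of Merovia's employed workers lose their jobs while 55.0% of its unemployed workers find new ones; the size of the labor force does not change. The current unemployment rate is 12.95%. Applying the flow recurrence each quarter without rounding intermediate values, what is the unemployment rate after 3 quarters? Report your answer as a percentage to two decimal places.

With a fixed labor force, u_{t+1} = u_t + s·(1−u_t) − f·u_t = u_t·(1−s−f) + s.
Here 1−s−f = 0.415 and s = 0.035.
u_1 = 0.129500 × 0.415 + 0.035 = 0.088743.
u_2 = 0.088743 × 0.415 + 0.035 = 0.071828.
u_3 = 0.071828 × 0.415 + 0.035 = 0.064809.

Unemployment rate after three quarters ≈ 6.48%.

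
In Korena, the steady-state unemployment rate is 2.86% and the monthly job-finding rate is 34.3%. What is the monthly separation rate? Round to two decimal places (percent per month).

Separation rate ≈ 1.01% per month.

From u* = s/(s+f): s = u·f/(1−u).
s = 0.0286 × 34.3 / (1 − 0.0286) = 0.9810 / 0.9714 ≈ 1.01% per month.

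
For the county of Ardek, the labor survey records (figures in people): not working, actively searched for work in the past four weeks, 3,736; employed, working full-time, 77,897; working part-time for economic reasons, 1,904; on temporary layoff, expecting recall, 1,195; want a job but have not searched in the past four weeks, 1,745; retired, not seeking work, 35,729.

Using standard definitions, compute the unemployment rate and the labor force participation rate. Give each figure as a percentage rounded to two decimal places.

Employed = 77,897 + 1,904 = 79,801 (anyone who worked, including part-time for economic reasons, counts as employed).
Unemployed = 3,736 + 1,195 = 4,931 (jobless and actively searching, or on temporary layoff).
Labor force = 79,801 + 4,931 = 84,732.
Not in labor force = 1,745 + 35,729 = 37,474 (those not working and not actively searching are outside the labor force — including those who want a job but have given up searching).
Civilian working-age population = 84,732 + 37,474 = 122,206.
Unemployment rate = 4,931 / 84,732 = 5.82%.
Labor force participation rate = 84,732 / 122,206 = 69.34%.

Unemployment rate ≈ 5.82%; labor force participation rate ≈ 69.34%.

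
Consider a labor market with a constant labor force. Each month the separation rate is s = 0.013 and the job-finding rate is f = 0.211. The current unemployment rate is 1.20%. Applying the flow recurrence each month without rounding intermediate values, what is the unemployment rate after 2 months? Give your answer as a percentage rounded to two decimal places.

Unemployment rate after two months ≈ 3.03%.

With a fixed labor force, u_{t+1} = u_t + s·(1−u_t) − f·u_t = u_t·(1−s−f) + s.
Here 1−s−f = 0.776 and s = 0.013.
u_1 = 0.012000 × 0.776 + 0.013 = 0.022312.
u_2 = 0.022312 × 0.776 + 0.013 = 0.030314.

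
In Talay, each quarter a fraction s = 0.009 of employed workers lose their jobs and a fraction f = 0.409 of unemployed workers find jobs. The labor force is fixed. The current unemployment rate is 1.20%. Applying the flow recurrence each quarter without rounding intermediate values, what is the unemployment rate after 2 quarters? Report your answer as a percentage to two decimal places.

Unemployment rate after two quarters ≈ 1.83%.

With a fixed labor force, u_{t+1} = u_t + s·(1−u_t) − f·u_t = u_t·(1−s−f) + s.
Here 1−s−f = 0.582 and s = 0.009.
u_1 = 0.012000 × 0.582 + 0.009 = 0.015984.
u_2 = 0.015984 × 0.582 + 0.009 = 0.018303.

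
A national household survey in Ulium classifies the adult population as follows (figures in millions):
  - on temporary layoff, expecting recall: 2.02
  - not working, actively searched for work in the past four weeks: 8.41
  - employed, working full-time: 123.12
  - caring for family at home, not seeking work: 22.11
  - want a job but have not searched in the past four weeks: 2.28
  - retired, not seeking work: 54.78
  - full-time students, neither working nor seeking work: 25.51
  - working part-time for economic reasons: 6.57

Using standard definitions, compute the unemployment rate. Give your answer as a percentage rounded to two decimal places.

Employed = 123.12 + 6.57 = 129.69 million (anyone who worked, including part-time for economic reasons, counts as employed).
Unemployed = 2.02 + 8.41 = 10.43 million (jobless and actively searching, or on temporary layoff).
Labor force = 129.69 + 10.43 = 140.12 million.
Unemployment rate = 10.43 / 140.12 = 7.44%.

Unemployment rate ≈ 7.44%.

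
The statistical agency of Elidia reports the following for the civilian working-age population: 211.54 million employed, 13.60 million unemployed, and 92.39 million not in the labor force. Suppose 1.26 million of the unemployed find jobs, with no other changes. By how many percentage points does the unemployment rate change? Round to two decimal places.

The unemployment rate changes by −0.56 percentage points.

Initially, labor force = 211.54 + 13.60 = 225.14 million, so u = 13.60/225.14 = 6.04%.
After the change, unemployed falls and employed rises by 1.26; labor force unchanged → E = 212.80, U = 12.34, labor force = 225.14 million.
New unemployment rate = 12.34 / 225.14 = 5.48%.
Change = 5.48% − 6.04% = −0.56 percentage points.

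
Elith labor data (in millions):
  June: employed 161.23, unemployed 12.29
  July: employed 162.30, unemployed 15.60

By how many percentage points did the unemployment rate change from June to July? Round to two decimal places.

June: labor force = 161.23 + 12.29 = 173.52; u = 12.29/173.52 = 7.08%.
July: labor force = 162.30 + 15.60 = 177.90; u = 15.60/177.90 = 8.77%.
Change = 8.77% − 7.08% = +1.69 pp.

The unemployment rate changed by +1.69 percentage points.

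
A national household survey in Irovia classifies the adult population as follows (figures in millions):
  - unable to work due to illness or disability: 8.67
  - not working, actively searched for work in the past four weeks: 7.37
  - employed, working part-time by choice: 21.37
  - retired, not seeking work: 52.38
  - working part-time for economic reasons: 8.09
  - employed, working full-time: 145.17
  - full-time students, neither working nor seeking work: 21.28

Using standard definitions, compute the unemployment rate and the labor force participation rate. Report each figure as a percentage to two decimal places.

Employed = 21.37 + 8.09 + 145.17 = 174.63 million (anyone who worked, including part-time for economic reasons, counts as employed).
Unemployed = 7.37 million.
Labor force = 174.63 + 7.37 = 182.00 million.
Not in labor force = 8.67 + 52.38 + 21.28 = 82.33 million (those not working and not actively searching are outside the labor force).
Civilian working-age population = 182.00 + 82.33 = 264.33 million.
Unemployment rate = 7.37 / 182.00 = 4.05%.
Labor force participation rate = 182.00 / 264.33 = 68.85%.

Unemployment rate ≈ 4.05%; labor force participation rate ≈ 68.85%.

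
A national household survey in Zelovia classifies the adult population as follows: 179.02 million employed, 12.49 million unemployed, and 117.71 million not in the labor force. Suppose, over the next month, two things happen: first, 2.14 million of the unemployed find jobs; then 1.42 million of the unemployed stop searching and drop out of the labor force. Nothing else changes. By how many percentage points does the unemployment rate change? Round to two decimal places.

The unemployment rate changes by −1.82 percentage points.

Initially, labor force = 179.02 + 12.49 = 191.51 million, so u = 12.49/191.51 = 6.52%.
After the first change, unemployed falls and employed rises by 2.14; labor force unchanged → E = 181.16, U = 10.35, labor force = 191.51 million.
After the second change, unemployed and labor force both fall by 1.42 → E = 181.16, U = 8.93, labor force = 190.09 million.
New unemployment rate = 8.93 / 190.09 = 4.70%.
Change = 4.70% − 6.52% = −1.82 percentage points.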